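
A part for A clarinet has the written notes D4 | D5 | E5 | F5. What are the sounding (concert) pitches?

B3 B4 C#5 D5

The A clarinet sounds a minor third below written, so transpose each written note down a minor third.
D4 -> B3
D5 -> B4
E5 -> C#5
F5 -> D5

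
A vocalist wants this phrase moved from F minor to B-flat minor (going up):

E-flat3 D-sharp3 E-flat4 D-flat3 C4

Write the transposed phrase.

Ab3 G#3 Ab4 Gb3 F4

From F up to B-flat is a perfect fourth; apply that to each pitch.
Eb3 to Ab3
D#3 to G#3
Eb4 to Ab4
Db3 to Gb3
C4 to F4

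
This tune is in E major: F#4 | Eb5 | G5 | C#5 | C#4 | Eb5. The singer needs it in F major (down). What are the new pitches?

From E down to F is a major seventh; apply that to each pitch.
F#4 → G3
Eb5 → Fb4
G5 → Ab4
C#5 → D4
C#4 → D3
Eb5 → Fb4

G3 Fb4 Ab4 D4 D3 Fb4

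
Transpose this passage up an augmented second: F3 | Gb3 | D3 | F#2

G#3 A3 E#3 G##2

F3 up an augmented second is G#3.
An augmented second up from Gb3 gives A3.
An augmented second up from D3 gives E#3.
An augmented second up from F#2 gives G##2.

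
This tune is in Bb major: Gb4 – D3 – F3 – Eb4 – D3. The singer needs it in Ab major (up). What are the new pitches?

From Bb up to Ab is a minor seventh; apply that to each pitch.
Gb4 to Fb5
D3 to C4
F3 to Eb4
Eb4 to Db5
D3 to C4

Fb5 C4 Eb4 Db5 C4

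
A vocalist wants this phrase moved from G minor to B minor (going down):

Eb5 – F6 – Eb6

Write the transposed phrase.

G4 A5 G5

G minor to B minor down is a minor sixth, so every note moves down by that interval.
Eb5 becomes G4
F6 becomes A5
Eb6 becomes G5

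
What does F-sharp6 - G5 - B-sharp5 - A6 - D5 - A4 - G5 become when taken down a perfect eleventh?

F#6 -> C#5
G5 -> D4
B#5 -> F##4
A6 -> E5
D5 -> A3
A4 -> E3
G5 -> D4

C#5 D4 F##4 E5 A3 E3 D4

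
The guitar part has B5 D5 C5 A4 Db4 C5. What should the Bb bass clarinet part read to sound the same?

First find concert pitch: the guitar sounds a perfect octave below written, so B5 D5 C5 A4 Db4 C5 sounds B4 D4 C4 A3 Db3 C4.
Then write for Bb bass clarinet: it sounds a major ninth below written, so the part must be a major ninth above concert.
B4 → C#6
D4 → E5
C4 → D5
A3 → B4
Db3 → Eb4
C4 → D5

C#6 E5 D5 B4 Eb4 D5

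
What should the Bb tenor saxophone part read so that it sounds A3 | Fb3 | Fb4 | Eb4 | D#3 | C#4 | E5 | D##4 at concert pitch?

Written C4 sounds as Bb2 on the Bb tenor saxophone, so concert pitches are written a major ninth up.
A3 becomes B4
Fb3 becomes Gb4
Fb4 becomes Gb5
Eb4 becomes F5
D#3 becomes E#4
C#4 becomes D#5
E5 becomes F#6
D##4 becomes E##5

B4 Gb4 Gb5 F5 E#4 D#5 F#6 E##5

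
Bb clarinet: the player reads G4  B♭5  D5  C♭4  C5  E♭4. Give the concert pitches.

The Bb clarinet sounds a major second below written, so transpose each written note down a major second.
G4 → F4
Bb5 → Ab5
D5 → C5
Cb4 → Bbb3
C5 → Bb4
Eb4 → Db4

F4 Ab5 C5 Bbb3 Bb4 Db4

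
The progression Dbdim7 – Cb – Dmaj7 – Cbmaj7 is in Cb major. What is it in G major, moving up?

Cb major up to G major is an augmented fifth; each chord root moves by that interval while the quality stays the same.
Dbdim7: root Db up an augmented fifth → A, giving Adim7.
Cb: root Cb up an augmented fifth → G, giving G.
Dmaj7: root D up an augmented fifth → A#, giving A#maj7.
Cbmaj7: root Cb up an augmented fifth → G, giving Gmaj7.

Adim7 G A#maj7 Gmaj7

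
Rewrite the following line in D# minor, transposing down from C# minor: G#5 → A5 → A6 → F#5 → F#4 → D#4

A#4 B4 B5 G#4 G#3 E#3

C# minor to D# minor down is a minor seventh, so every note moves down by that interval.
G#5 gives A#4
A5 gives B4
A6 gives B5
F#5 gives G#4
F#4 gives G#3
D#4 gives E#3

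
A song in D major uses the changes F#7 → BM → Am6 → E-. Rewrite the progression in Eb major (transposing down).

G7 CM Bbm6 F-

D major down to Eb major is a major seventh; each chord root moves by that interval while the quality stays the same.
F#7: root F# down a major seventh → G, giving G7.
BM: root B down a major seventh → C, giving CM.
Am6: root A down a major seventh → Bb, giving Bbm6.
E-: root E down a major seventh → F, giving F-.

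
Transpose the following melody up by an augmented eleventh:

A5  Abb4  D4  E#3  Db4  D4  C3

D#7 Db6 G#5 A##4 G5 G#5 F#4

An augmented eleventh up from A5 gives D#7.
An augmented eleventh up from Abb4 gives Db6.
D4 up an augmented eleventh is G#5.
E#3 up an augmented eleventh is A##4.
Db4: an eleventh up reaches G, and 18 semitones makes it G5.
An augmented eleventh up from D4 gives G#5.
C3 up an augmented eleventh is F#4.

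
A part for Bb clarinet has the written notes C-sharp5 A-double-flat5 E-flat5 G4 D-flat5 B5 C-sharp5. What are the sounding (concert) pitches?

B4 Gbb5 Db5 F4 Cb5 A5 B4

The Bb clarinet sounds a major second below written, so transpose each written note down a major second.
C#5 becomes B4
Abb5 becomes Gbb5
Eb5 becomes Db5
G4 becomes F4
Db5 becomes Cb5
B5 becomes A5
C#5 becomes B4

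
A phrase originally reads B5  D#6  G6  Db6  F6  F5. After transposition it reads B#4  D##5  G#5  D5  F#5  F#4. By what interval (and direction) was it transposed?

down a diminished octave

From B5 to B#4 is 8 letter names — an octave of some quality.
B#4 to B5 is 11 semitones, which makes it a diminished octave; the second version is lower, so the direction is down.
Checking another pair — F5 → F#4 — gives the same interval.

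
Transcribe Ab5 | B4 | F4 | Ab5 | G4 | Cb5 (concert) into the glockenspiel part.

Ab3 B2 F2 Ab3 G2 Cb3

Written C4 sounds as C6 on the glockenspiel, so concert pitches are written a perfect fifteenth down.
Ab5 -> Ab3
B4 -> B2
F4 -> F2
Ab5 -> Ab3
G4 -> G2
Cb5 -> Cb3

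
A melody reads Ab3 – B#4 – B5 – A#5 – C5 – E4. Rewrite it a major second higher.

Bb3 C##5 C#6 B#5 D5 F#4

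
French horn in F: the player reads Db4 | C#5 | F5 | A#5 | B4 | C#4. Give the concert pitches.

Gb3 F#4 Bb4 D#5 E4 F#3

Written C4 on the French horn in F sounds as F3, a perfect fifth lower; apply that shift to every note.
Db4 -> Gb3
C#5 -> F#4
F5 -> Bb4
A#5 -> D#5
B4 -> E4
C#4 -> F#3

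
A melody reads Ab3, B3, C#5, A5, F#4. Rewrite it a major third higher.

C4 D#4 E#5 C#6 A#4

Ab3 → C4
B3 → D#4
C#5 → E#5
A5 → C#6
F#4 → A#4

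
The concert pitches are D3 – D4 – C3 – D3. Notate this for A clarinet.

F3 F4 Eb3 F3

Written C4 sounds as A3 on the A clarinet, so concert pitches are written a minor third up.
D3 -> F3
D4 -> F4
C3 -> Eb3
D3 -> F3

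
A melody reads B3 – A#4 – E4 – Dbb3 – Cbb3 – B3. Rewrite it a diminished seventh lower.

C##3 B##3 F##3 Eb2 Db2 C##3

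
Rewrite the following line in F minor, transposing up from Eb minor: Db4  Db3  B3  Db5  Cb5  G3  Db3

Eb4 Eb3 C#4 Eb5 Db5 A3 Eb3

From Eb up to F is a major second; apply that to each pitch.
Db4 becomes Eb4
Db3 becomes Eb3
B3 becomes C#4
Db5 becomes Eb5
Cb5 becomes Db5
G3 becomes A3
Db3 becomes Eb3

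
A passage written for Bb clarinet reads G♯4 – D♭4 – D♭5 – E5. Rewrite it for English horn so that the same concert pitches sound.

C#5 Gb4 Gb5 A5

First find concert pitch: the Bb clarinet sounds a major second below written, so G♯4 D♭4 D♭5 E5 sounds F#4 Cb4 Cb5 D5.
Then write for English horn: it sounds a perfect fifth below written, so the part must be a perfect fifth above concert.
F#4 → C#5
Cb4 → Gb4
Cb5 → Gb5
D5 → A5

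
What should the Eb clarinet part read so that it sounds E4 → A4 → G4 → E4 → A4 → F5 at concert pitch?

C#4 F#4 E4 C#4 F#4 D5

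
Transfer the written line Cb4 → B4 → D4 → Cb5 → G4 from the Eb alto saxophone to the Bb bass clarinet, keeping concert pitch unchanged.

Fb4 E5 G4 Fb5 C5

First find concert pitch: the Eb alto saxophone sounds a major sixth below written, so Cb4 B4 D4 Cb5 G4 sounds Ebb3 D4 F3 Ebb4 Bb3.
Then write for Bb bass clarinet: it sounds a major ninth below written, so the part must be a major ninth above concert.
Ebb3 → Fb4
D4 → E5
F3 → G4
Ebb4 → Fb5
Bb3 → C5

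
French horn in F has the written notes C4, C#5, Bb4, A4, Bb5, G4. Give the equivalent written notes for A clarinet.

Ab3 A4 Gb4 F4 Gb5 Eb4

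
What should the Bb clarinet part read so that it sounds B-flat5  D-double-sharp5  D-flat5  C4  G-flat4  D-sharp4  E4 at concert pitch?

C6 E##5 Eb5 D4 Ab4 E#4 F#4

Written C4 sounds as Bb3 on the Bb clarinet, so concert pitches are written a major second up.
Bb5 → C6
D##5 → E##5
Db5 → Eb5
C4 → D4
Gb4 → Ab4
D#4 → E#4
E4 → F#4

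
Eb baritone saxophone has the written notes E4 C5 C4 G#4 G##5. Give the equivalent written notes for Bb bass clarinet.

A3 F4 F3 C#4 C##5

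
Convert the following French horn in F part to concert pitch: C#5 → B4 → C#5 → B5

Written C4 on the French horn in F sounds as F3, a perfect fifth lower; apply that shift to every note.
C#5 -> F#4
B4 -> E4
C#5 -> F#4
B5 -> E5

F#4 E4 F#4 E5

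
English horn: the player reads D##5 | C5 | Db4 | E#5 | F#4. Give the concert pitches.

G##4 F4 Gb3 A#4 B3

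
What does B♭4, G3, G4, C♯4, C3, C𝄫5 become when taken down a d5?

E4 C#3 C#4 F##3 F#2 Fb4

Bb4 down a diminished fifth is E4.
G3 down a diminished fifth is C#3.
A diminished fifth down from G4 gives C#4.
C#4 down a diminished fifth is F##3.
A diminished fifth down from C3 gives F#2.
Cbb5: a fifth down reaches F, and 6 semitones makes it Fb4.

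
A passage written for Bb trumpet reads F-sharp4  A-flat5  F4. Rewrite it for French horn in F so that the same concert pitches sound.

B4 Db6 Bb4

First find concert pitch: the Bb trumpet sounds a major second below written, so F-sharp4 A-flat5 F4 sounds E4 Gb5 Eb4.
Then write for French horn in F: it sounds a perfect fifth below written, so the part must be a perfect fifth above concert.
E4 → B4
Gb5 → Db6
Eb4 → Bb4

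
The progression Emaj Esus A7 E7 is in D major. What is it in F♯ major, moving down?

D major down to F♯ major is a minor sixth; each chord root moves by that interval while the quality stays the same.
Emaj: root E down a minor sixth → G#, giving G#maj.
Esus: root E down a minor sixth → G#, giving G#sus.
A7: root A down a minor sixth → C#, giving C#7.
E7: root E down a minor sixth → G#, giving G#7.

G#maj G#sus C#7 G#7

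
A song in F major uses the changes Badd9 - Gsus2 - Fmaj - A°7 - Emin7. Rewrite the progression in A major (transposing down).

D#add9 Bsus2 Amaj C#°7 G#min7

F major down to A major is a minor sixth; each chord root moves by that interval while the quality stays the same.
Badd9: root B down a minor sixth → D#, giving D#add9.
Gsus2: root G down a minor sixth → B, giving Bsus2.
Fmaj: root F down a minor sixth → A, giving Amaj.
A°7: root A down a minor sixth → C#, giving C#°7.
Emin7: root E down a minor sixth → G#, giving G#min7.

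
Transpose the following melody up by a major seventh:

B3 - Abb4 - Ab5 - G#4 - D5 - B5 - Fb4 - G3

A#4 Gb5 G6 F##5 C#6 A#6 Eb5 F#4

A major seventh up from B3 gives A#4.
Abb4: a seventh up reaches G, and 11 semitones makes it Gb5.
Ab5 up a major seventh is G6.
G#4 up a major seventh is F##5.
D5 up a major seventh is C#6.
A major seventh up from B5 gives A#6.
A major seventh up from Fb4 gives Eb5.
A major seventh up from G3 gives F#4.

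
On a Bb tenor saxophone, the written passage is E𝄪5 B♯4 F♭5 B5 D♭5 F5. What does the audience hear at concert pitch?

Written C4 on the Bb tenor saxophone sounds as Bb2, a major ninth lower; apply that shift to every note.
E##5 to D##4
B#4 to A#3
Fb5 to Ebb4
B5 to A4
Db5 to Cb4
F5 to Eb4

D##4 A#3 Ebb4 A4 Cb4 Eb4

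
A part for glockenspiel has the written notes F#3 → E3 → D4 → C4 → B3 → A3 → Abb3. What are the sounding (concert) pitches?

F#5 E5 D6 C6 B5 A5 Abb5

Written C4 on the glockenspiel sounds as C6, a perfect fifteenth higher; apply that shift to every note.
F#3 to F#5
E3 to E5
D4 to D6
C4 to C6
B3 to B5
A3 to A5
Abb3 to Abb5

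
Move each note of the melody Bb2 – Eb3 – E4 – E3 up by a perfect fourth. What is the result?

A perfect fourth up from Bb2 gives Eb3.
Eb3 up a perfect fourth is Ab3.
E4: a fourth up reaches A, and 5 semitones makes it A4.
A perfect fourth up from E3 gives A3.

Eb3 Ab3 A4 A3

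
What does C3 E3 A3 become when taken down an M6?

Eb2 G2 C3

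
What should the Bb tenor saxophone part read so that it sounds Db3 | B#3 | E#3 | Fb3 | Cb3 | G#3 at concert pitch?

Eb4 C##5 F##4 Gb4 Db4 A#4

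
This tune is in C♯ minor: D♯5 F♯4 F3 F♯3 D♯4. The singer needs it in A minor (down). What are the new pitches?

C♯ minor to A minor down is a major third, so every note moves down by that interval.
D#5 gives B4
F#4 gives D4
F3 gives Db3
F#3 gives D3
D#4 gives B3

B4 D4 Db3 D3 B3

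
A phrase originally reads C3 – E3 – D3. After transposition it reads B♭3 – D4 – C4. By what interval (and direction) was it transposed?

up a minor seventh

From C3 to Bb3 is 7 letter names — a seventh of some quality.
C3 to Bb3 is 10 semitones, which makes it a minor seventh; the second version is higher, so the direction is up.
Checking another pair — D3 → C4 — gives the same interval.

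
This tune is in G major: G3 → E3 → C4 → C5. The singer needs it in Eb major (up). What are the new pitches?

From G up to Eb is a minor sixth; apply that to each pitch.
G3 -> Eb4
E3 -> C4
C4 -> Ab4
C5 -> Ab5

Eb4 C4 Ab4 Ab5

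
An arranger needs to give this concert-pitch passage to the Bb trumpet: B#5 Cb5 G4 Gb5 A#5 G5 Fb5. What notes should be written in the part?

C##6 Db5 A4 Ab5 B#5 A5 Gb5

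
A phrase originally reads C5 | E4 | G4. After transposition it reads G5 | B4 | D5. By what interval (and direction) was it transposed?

Take the first pair: C5 → G5. C to G spans 5 letter names, so the interval is some kind of fifth.
C5 to G5 is 7 semitones, which makes it a perfect fifth; the second version is higher, so the direction is up.
Checking another pair — G4 → D5 — gives the same interval.

up a perfect fifth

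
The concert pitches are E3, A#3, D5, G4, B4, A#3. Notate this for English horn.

B3 E#4 A5 D5 F#5 E#4

Written C4 sounds as F3 on the English horn, so concert pitches are written a perfect fifth up.
E3 → B3
A#3 → E#4
D5 → A5
G4 → D5
B4 → F#5
A#3 → E#4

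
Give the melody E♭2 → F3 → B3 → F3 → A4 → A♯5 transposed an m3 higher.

Eb2: a third up reaches G, and 3 semitones makes it Gb2.
A minor third up from F3 gives Ab3.
A minor third up from B3 gives D4.
F3: a third up reaches A, and 3 semitones makes it Ab3.
A minor third up from A4 gives C5.
A#5: a third up reaches C, and 3 semitones makes it C#6.

Gb2 Ab3 D4 Ab3 C5 C#6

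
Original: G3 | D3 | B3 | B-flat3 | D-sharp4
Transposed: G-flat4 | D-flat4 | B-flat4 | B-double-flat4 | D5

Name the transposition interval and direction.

From G3 to Gb4 is 8 letter names — an octave of some quality.
G3 to Gb4 is 11 semitones, which makes it a diminished octave; the second version is higher, so the direction is up.
Checking another pair — D#4 → D5 — gives the same interval.

up a diminished octave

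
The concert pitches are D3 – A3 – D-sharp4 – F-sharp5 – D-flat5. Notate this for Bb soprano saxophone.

E3 B3 E#4 G#5 Eb5

The Bb soprano saxophone sounds a major second below written, so the written part must be a major second above concert — transpose each note up.
D3 -> E3
A3 -> B3
D#4 -> E#4
F#5 -> G#5
Db5 -> Eb5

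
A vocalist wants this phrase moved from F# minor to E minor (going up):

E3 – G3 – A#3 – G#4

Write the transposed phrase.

D4 F4 G#4 F#5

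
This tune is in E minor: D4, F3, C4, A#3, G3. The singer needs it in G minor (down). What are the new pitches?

F3 Ab2 Eb3 C#3 Bb2

From E down to G is a major sixth; apply that to each pitch.
D4 gives F3
F3 gives Ab2
C4 gives Eb3
A#3 gives C#3
G3 gives Bb2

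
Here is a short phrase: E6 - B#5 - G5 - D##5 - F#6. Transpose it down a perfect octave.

E5 B#4 G4 D##4 F#5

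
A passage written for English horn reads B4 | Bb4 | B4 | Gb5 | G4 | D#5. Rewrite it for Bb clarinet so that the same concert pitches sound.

F#4 F4 F#4 Db5 D4 A#4

First find concert pitch: the English horn sounds a perfect fifth below written, so B4 Bb4 B4 Gb5 G4 D#5 sounds E4 Eb4 E4 Cb5 C4 G#4.
Then write for Bb clarinet: it sounds a major second below written, so the part must be a major second above concert.
E4 → F#4
Eb4 → F4
E4 → F#4
Cb5 → Db5
C4 → D4
G#4 → A#4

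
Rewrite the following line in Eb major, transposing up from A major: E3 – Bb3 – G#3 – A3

A major to Eb major up is a diminished fifth, so every note moves up by that interval.
E3 -> Bb3
Bb3 -> Fb4
G#3 -> D4
A3 -> Eb4

Bb3 Fb4 D4 Eb4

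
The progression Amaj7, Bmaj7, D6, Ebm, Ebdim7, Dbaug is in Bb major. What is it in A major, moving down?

G#maj7 A#maj7 C#6 Dm Ddim7 Caug

Bb major down to A major is a minor second; each chord root moves by that interval while the quality stays the same.
Amaj7: root A down a minor second → G#, giving G#maj7.
Bmaj7: root B down a minor second → A#, giving A#maj7.
D6: root D down a minor second → C#, giving C#6.
Ebm: root Eb down a minor second → D, giving Dm.
Ebdim7: root Eb down a minor second → D, giving Ddim7.
Dbaug: root Db down a minor second → C, giving Caug.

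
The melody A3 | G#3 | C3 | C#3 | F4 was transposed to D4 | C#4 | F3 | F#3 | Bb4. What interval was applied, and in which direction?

From A3 to D4 is 4 letter names — a fourth of some quality.
A3 to D4 is 5 semitones, which makes it a perfect fourth; the second version is higher, so the direction is up.
Checking another pair — F4 → Bb4 — gives the same interval.

up a perfect fourth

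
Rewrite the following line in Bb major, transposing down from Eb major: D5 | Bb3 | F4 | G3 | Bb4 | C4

Eb major to Bb major down is a perfect fourth, so every note moves down by that interval.
D5 gives A4
Bb3 gives F3
F4 gives C4
G3 gives D3
Bb4 gives F4
C4 gives G3

A4 F3 C4 D3 F4 G3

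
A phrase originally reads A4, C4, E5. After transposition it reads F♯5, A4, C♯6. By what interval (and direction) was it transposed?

up a major sixth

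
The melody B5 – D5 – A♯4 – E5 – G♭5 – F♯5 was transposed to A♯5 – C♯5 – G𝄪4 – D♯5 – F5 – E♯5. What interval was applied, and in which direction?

From B5 to A#5 is 2 letter names — a second of some quality.
A#5 to B5 is 1 semitone, which makes it a minor second; the second version is lower, so the direction is down.
Checking another pair — F#5 → E#5 — gives the same interval.

down a minor second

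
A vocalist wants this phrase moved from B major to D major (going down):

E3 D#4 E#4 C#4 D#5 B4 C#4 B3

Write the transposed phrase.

G2 F#3 G#3 E3 F#4 D4 E3 D3

From B down to D is a major sixth; apply that to each pitch.
E3 gives G2
D#4 gives F#3
E#4 gives G#3
C#4 gives E3
D#5 gives F#4
B4 gives D4
C#4 gives E3
B3 gives D3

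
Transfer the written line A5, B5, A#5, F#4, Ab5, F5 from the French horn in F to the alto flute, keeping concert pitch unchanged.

First find concert pitch: the French horn in F sounds a perfect fifth below written, so A5 B5 A#5 F#4 Ab5 F5 sounds D5 E5 D#5 B3 Db5 Bb4.
Then write for alto flute: it sounds a perfect fourth below written, so the part must be a perfect fourth above concert.
D5 → G5
E5 → A5
D#5 → G#5
B3 → E4
Db5 → Gb5
Bb4 → Eb5

G5 A5 G#5 E4 Gb5 Eb5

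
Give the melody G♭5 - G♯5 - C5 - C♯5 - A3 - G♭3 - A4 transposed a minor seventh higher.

Fb6 F#6 Bb5 B5 G4 Fb4 G5

A minor seventh up from Gb5 gives Fb6.
A minor seventh up from G#5 gives F#6.
A minor seventh up from C5 gives Bb5.
C#5 up a minor seventh is B5.
A minor seventh up from A3 gives G4.
A minor seventh up from Gb3 gives Fb4.
A4: a seventh up reaches G, and 10 semitones makes it G5.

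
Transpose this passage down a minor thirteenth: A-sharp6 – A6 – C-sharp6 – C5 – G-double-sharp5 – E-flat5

A#6 becomes C##5
A6 becomes C#5
C#6 becomes E#4
C5 becomes E3
G##5 becomes B##3
Eb5 becomes G3

C##5 C#5 E#4 E3 B##3 G3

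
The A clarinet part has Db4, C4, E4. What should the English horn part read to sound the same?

First find concert pitch: the A clarinet sounds a minor third below written, so Db4 C4 E4 sounds Bb3 A3 C#4.
Then write for English horn: it sounds a perfect fifth below written, so the part must be a perfect fifth above concert.
Bb3 → F4
A3 → E4
C#4 → G#4

F4 E4 G#4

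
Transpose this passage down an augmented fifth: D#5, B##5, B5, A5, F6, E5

G4 E#5 Eb5 Db5 Bbb5 Ab4

An augmented fifth down from D#5 gives G4.
B##5: a fifth down reaches E, and 8 semitones makes it E#5.
B5 down an augmented fifth is Eb5.
A5 down an augmented fifth is Db5.
F6 down an augmented fifth is Bbb5.
E5: a fifth down reaches A, and 8 semitones makes it Ab4.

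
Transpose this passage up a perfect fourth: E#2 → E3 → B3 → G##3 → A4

A#2 A3 E4 C##4 D5

E#2 gives A#2
E3 gives A3
B3 gives E4
G##3 gives C##4
A4 gives D5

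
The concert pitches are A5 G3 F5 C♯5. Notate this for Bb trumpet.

B5 A3 G5 D#5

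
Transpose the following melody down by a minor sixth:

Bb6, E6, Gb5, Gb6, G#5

D6 G#5 Bb4 Bb5 B#4

Bb6 becomes D6
E6 becomes G#5
Gb5 becomes Bb4
Gb6 becomes Bb5
G#5 becomes B#4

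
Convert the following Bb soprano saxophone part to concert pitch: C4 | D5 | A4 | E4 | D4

Written C4 on the Bb soprano saxophone sounds as Bb3, a major second lower; apply that shift to every note.
C4 → Bb3
D5 → C5
A4 → G4
E4 → D4
D4 → C4

Bb3 C5 G4 D4 C4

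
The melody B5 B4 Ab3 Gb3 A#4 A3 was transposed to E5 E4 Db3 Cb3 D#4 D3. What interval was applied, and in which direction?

From B5 to E5 is 5 letter names — a fifth of some quality.
E5 to B5 is 7 semitones, which makes it a perfect fifth; the second version is lower, so the direction is down.
Checking another pair — A3 → D3 — gives the same interval.

down a perfect fifth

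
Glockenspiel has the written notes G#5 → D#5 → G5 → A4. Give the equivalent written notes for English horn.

D#8 A#7 D8 E7

First find concert pitch: the glockenspiel sounds a perfect fifteenth above written, so G#5 D#5 G5 A4 sounds G#7 D#7 G7 A6.
Then write for English horn: it sounds a perfect fifth below written, so the part must be a perfect fifth above concert.
G#7 → D#8
D#7 → A#7
G7 → D8
A6 → E7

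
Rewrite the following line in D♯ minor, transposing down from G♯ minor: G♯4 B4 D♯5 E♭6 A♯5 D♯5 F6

From G♯ down to D♯ is a perfect fourth; apply that to each pitch.
G#4 gives D#4
B4 gives F#4
D#5 gives A#4
Eb6 gives Bb5
A#5 gives E#5
D#5 gives A#4
F6 gives C6

D#4 F#4 A#4 Bb5 E#5 A#4 C6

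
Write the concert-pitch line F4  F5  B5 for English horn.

C5 C6 F#6

The English horn sounds a perfect fifth below written, so the written part must be a perfect fifth above concert — transpose each note up.
F4 → C5
F5 → C6
B5 → F#6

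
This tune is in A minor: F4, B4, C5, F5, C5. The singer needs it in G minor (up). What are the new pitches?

Eb5 A5 Bb5 Eb6 Bb5

From A up to G is a minor seventh; apply that to each pitch.
F4 becomes Eb5
B4 becomes A5
C5 becomes Bb5
F5 becomes Eb6
C5 becomes Bb5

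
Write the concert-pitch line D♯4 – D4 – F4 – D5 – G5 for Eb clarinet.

The Eb clarinet sounds a minor third above written, so the written part must be a minor third below concert — transpose each note down.
D#4 to B#3
D4 to B3
F4 to D4
D5 to B4
G5 to E5

B#3 B3 D4 B4 E5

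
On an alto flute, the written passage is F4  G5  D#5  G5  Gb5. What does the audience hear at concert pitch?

Written C4 on the alto flute sounds as G3, a perfect fourth lower; apply that shift to every note.
F4 → C4
G5 → D5
D#5 → A#4
G5 → D5
Gb5 → Db5

C4 D5 A#4 D5 Db5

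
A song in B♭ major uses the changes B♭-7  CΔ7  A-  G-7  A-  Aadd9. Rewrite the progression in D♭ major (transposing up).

Db-7 EbΔ7 C- Bb-7 C- Cadd9

B♭ major up to D♭ major is a minor third; each chord root moves by that interval while the quality stays the same.
B♭-7: root B♭ up a minor third → Db, giving Db-7.
CΔ7: root C up a minor third → Eb, giving EbΔ7.
A-: root A up a minor third → C, giving C-.
G-7: root G up a minor third → Bb, giving Bb-7.
A-: root A up a minor third → C, giving C-.
Aadd9: root A up a minor third → C, giving Cadd9.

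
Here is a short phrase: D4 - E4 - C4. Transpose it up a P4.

G4 A4 F4

D4 -> G4
E4 -> A4
C4 -> F4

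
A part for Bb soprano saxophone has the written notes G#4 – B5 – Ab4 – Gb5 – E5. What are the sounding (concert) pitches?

F#4 A5 Gb4 Fb5 D5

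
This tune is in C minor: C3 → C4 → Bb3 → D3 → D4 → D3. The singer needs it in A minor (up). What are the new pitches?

C minor to A minor up is a major sixth, so every note moves up by that interval.
C3 -> A3
C4 -> A4
Bb3 -> G4
D3 -> B3
D4 -> B4
D3 -> B3

A3 A4 G4 B3 B4 B3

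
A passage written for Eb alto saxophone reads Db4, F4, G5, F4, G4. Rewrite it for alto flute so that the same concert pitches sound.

Bbb3 Db4 Eb5 Db4 Eb4

First find concert pitch: the Eb alto saxophone sounds a major sixth below written, so Db4 F4 G5 F4 G4 sounds Fb3 Ab3 Bb4 Ab3 Bb3.
Then write for alto flute: it sounds a perfect fourth below written, so the part must be a perfect fourth above concert.
Fb3 → Bbb3
Ab3 → Db4
Bb4 → Eb5
Ab3 → Db4
Bb3 → Eb4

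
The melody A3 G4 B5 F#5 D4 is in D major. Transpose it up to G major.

D4 C5 E6 B5 G4

From D up to G is a perfect fourth; apply that to each pitch.
A3 gives D4
G4 gives C5
B5 gives E6
F#5 gives B5
D4 gives G4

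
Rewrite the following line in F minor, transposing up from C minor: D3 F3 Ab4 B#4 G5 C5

G3 Bb3 Db5 E#5 C6 F5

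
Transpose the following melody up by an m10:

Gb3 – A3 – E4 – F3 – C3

Bbb4 C5 G5 Ab4 Eb4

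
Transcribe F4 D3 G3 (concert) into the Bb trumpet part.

The Bb trumpet sounds a major second below written, so the written part must be a major second above concert — transpose each note up.
F4 -> G4
D3 -> E3
G3 -> A3

G4 E3 A3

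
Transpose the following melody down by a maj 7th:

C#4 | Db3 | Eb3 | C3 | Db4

D3 Ebb2 Fb2 Db2 Ebb3

C#4 down a major seventh is D3.
Db3: a seventh down reaches E, and 11 semitones makes it Ebb2.
Eb3: a seventh down reaches F, and 11 semitones makes it Fb2.
A major seventh down from C3 gives Db2.
Db4: a seventh down reaches E, and 11 semitones makes it Ebb3.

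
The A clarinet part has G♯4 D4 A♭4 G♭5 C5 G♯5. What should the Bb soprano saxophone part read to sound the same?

First find concert pitch: the A clarinet sounds a minor third below written, so G♯4 D4 A♭4 G♭5 C5 G♯5 sounds E#4 B3 F4 Eb5 A4 E#5.
Then write for Bb soprano saxophone: it sounds a major second below written, so the part must be a major second above concert.
E#4 → F##4
B3 → C#4
F4 → G4
Eb5 → F5
A4 → B4
E#5 → F##5

F##4 C#4 G4 F5 B4 F##5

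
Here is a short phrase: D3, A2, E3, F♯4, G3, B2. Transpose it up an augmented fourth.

An augmented fourth up from D3 gives G#3.
A2 up an augmented fourth is D#3.
E3 up an augmented fourth is A#3.
F#4 up an augmented fourth is B#4.
G3: a fourth up reaches C, and 6 semitones makes it C#4.
B2 up an augmented fourth is E#3.

G#3 D#3 A#3 B#4 C#4 E#3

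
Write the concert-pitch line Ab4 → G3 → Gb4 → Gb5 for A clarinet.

Cb5 Bb3 Bbb4 Bbb5

The A clarinet sounds a minor third below written, so the written part must be a minor third above concert — transpose each note up.
Ab4 becomes Cb5
G3 becomes Bb3
Gb4 becomes Bbb4
Gb5 becomes Bbb5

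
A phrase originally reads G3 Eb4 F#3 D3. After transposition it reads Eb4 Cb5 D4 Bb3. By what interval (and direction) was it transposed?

From G3 to Eb4 is 6 letter names — a sixth of some quality.
G3 to Eb4 is 8 semitones, which makes it a minor sixth; the second version is higher, so the direction is up.
Checking another pair — D3 → Bb3 — gives the same interval.

up a minor sixth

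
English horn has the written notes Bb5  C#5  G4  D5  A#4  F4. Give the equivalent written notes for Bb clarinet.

First find concert pitch: the English horn sounds a perfect fifth below written, so Bb5 C#5 G4 D5 A#4 F4 sounds Eb5 F#4 C4 G4 D#4 Bb3.
Then write for Bb clarinet: it sounds a major second below written, so the part must be a major second above concert.
Eb5 → F5
F#4 → G#4
C4 → D4
G4 → A4
D#4 → E#4
Bb3 → C4

F5 G#4 D4 A4 E#4 C4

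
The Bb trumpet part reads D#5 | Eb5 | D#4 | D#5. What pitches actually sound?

The Bb trumpet sounds a major second below written, so transpose each written note down a major second.
D#5 becomes C#5
Eb5 becomes Db5
D#4 becomes C#4
D#5 becomes C#5

C#5 Db5 C#4 C#5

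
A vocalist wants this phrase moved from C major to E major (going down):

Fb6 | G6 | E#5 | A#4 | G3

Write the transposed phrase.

Ab5 B5 G##4 C##4 B2

C major to E major down is a minor sixth, so every note moves down by that interval.
Fb6 → Ab5
G6 → B5
E#5 → G##4
A#4 → C##4
G3 → B2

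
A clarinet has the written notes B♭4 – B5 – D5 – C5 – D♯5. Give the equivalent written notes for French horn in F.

First find concert pitch: the A clarinet sounds a minor third below written, so B♭4 B5 D5 C5 D♯5 sounds G4 G#5 B4 A4 B#4.
Then write for French horn in F: it sounds a perfect fifth below written, so the part must be a perfect fifth above concert.
G4 → D5
G#5 → D#6
B4 → F#5
A4 → E5
B#4 → F##5

D5 D#6 F#5 E5 F##5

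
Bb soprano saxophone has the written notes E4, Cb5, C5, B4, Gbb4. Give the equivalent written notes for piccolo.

D3 Bbb3 Bb3 A3 Fbb3

First find concert pitch: the Bb soprano saxophone sounds a major second below written, so E4 Cb5 C5 B4 Gbb4 sounds D4 Bbb4 Bb4 A4 Fbb4.
Then write for piccolo: it sounds a perfect octave above written, so the part must be a perfect octave below concert.
D4 → D3
Bbb4 → Bbb3
Bb4 → Bb3
A4 → A3
Fbb4 → Fbb3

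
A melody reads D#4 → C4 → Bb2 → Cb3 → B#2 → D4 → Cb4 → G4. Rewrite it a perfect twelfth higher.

A#5 G5 F4 Gb4 F##4 A5 Gb5 D6

D#4 gives A#5
C4 gives G5
Bb2 gives F4
Cb3 gives Gb4
B#2 gives F##4
D4 gives A5
Cb4 gives Gb5
G4 gives D6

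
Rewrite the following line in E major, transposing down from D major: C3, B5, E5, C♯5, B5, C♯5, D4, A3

From D down to E is a minor seventh; apply that to each pitch.
C3 to D2
B5 to C#5
E5 to F#4
C#5 to D#4
B5 to C#5
C#5 to D#4
D4 to E3
A3 to B2

D2 C#5 F#4 D#4 C#5 D#4 E3 B2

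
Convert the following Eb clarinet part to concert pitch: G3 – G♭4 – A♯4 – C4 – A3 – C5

Bb3 Bbb4 C#5 Eb4 C4 Eb5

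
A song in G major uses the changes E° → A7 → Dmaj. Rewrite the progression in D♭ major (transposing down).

G major down to D♭ major is an augmented fourth; each chord root moves by that interval while the quality stays the same.
E°: root E down an augmented fourth → Bb, giving Bb°.
A7: root A down an augmented fourth → Eb, giving Eb7.
Dmaj: root D down an augmented fourth → Ab, giving Abmaj.

Bb° Eb7 Abmaj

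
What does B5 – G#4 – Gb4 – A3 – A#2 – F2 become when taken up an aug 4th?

E#6 C##5 C5 D#4 D##3 B2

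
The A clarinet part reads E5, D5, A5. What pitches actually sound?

Written C4 on the A clarinet sounds as A3, a minor third lower; apply that shift to every note.
E5 → C#5
D5 → B4
A5 → F#5

C#5 B4 F#5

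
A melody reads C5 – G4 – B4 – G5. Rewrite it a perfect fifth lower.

F4 C4 E4 C5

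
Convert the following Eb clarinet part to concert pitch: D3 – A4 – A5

F3 C5 C6

The Eb clarinet sounds a minor third above written, so transpose each written note up a minor third.
D3 -> F3
A4 -> C5
A5 -> C6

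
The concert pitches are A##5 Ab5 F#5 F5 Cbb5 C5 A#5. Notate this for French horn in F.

Written C4 sounds as F3 on the French horn in F, so concert pitches are written a perfect fifth up.
A##5 -> E##6
Ab5 -> Eb6
F#5 -> C#6
F5 -> C6
Cbb5 -> Gbb5
C5 -> G5
A#5 -> E#6

E##6 Eb6 C#6 C6 Gbb5 G5 E#6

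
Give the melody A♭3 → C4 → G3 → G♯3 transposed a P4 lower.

Eb3 G3 D3 D#3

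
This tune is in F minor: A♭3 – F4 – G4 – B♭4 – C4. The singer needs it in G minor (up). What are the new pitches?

Bb3 G4 A4 C5 D4

From F up to G is a major second; apply that to each pitch.
Ab3 becomes Bb3
F4 becomes G4
G4 becomes A4
Bb4 becomes C5
C4 becomes D4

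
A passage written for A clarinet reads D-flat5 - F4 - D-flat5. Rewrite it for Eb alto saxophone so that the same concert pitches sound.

First find concert pitch: the A clarinet sounds a minor third below written, so D-flat5 F4 D-flat5 sounds Bb4 D4 Bb4.
Then write for Eb alto saxophone: it sounds a major sixth below written, so the part must be a major sixth above concert.
Bb4 → G5
D4 → B4
Bb4 → G5

G5 B4 G5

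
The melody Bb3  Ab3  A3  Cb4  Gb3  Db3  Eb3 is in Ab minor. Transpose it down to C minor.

D3 C3 C#3 Eb3 Bb2 F2 G2

Ab minor to C minor down is a minor sixth, so every note moves down by that interval.
Bb3 to D3
Ab3 to C3
A3 to C#3
Cb4 to Eb3
Gb3 to Bb2
Db3 to F2
Eb3 to G2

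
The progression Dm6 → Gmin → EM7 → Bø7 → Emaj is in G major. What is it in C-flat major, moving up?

Gbm6 Cbmin AbM7 Ebø7 Abmaj

G major up to C-flat major is a diminished fourth; each chord root moves by that interval while the quality stays the same.
Dm6: root D up a diminished fourth → Gb, giving Gbm6.
Gmin: root G up a diminished fourth → Cb, giving Cbmin.
EM7: root E up a diminished fourth → Ab, giving AbM7.
Bø7: root B up a diminished fourth → Eb, giving Ebø7.
Emaj: root E up a diminished fourth → Ab, giving Abmaj.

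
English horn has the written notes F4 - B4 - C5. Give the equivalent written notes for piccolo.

Bb2 E3 F3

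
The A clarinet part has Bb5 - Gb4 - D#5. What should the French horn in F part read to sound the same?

First find concert pitch: the A clarinet sounds a minor third below written, so Bb5 Gb4 D#5 sounds G5 Eb4 B#4.
Then write for French horn in F: it sounds a perfect fifth below written, so the part must be a perfect fifth above concert.
G5 → D6
Eb4 → Bb4
B#4 → F##5

D6 Bb4 F##5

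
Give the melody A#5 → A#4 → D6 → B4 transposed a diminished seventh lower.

A#5 down a diminished seventh is B##4.
A#4 down a diminished seventh is B##3.
D6: a seventh down reaches E, and 9 semitones makes it E#5.
A diminished seventh down from B4 gives C##4.

B##4 B##3 E#5 C##4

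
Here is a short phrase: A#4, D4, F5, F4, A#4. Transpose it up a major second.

B#4 E4 G5 G4 B#4

A major second up from A#4 gives B#4.
A major second up from D4 gives E4.
A major second up from F5 gives G5.
A major second up from F4 gives G4.
A#4 up a major second is B#4.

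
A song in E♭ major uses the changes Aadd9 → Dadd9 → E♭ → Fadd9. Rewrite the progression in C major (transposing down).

F#add9 Badd9 C Dadd9

E♭ major down to C major is a minor third; each chord root moves by that interval while the quality stays the same.
Aadd9: root A down a minor third → F#, giving F#add9.
Dadd9: root D down a minor third → B, giving Badd9.
E♭: root E♭ down a minor third → C, giving C.
Fadd9: root F down a minor third → D, giving Dadd9.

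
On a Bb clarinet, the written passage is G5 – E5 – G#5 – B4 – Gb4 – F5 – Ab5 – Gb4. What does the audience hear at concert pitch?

F5 D5 F#5 A4 Fb4 Eb5 Gb5 Fb4

The Bb clarinet sounds a major second below written, so transpose each written note down a major second.
G5 -> F5
E5 -> D5
G#5 -> F#5
B4 -> A4
Gb4 -> Fb4
F5 -> Eb5
Ab5 -> Gb5
Gb4 -> Fb4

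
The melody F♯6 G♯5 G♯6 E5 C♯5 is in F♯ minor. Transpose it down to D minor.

D6 E5 E6 C5 A4

F♯ minor to D minor down is a major third, so every note moves down by that interval.
F#6 becomes D6
G#5 becomes E5
G#6 becomes E6
E5 becomes C5
C#5 becomes A4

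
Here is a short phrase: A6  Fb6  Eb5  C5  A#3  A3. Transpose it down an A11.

Eb5 Cbb5 Bbb3 Gb3 E2 Eb2

A6 down an augmented eleventh is Eb5.
Fb6 down an augmented eleventh is Cbb5.
Eb5: an eleventh down reaches B, and 18 semitones makes it Bbb3.
C5: an eleventh down reaches G, and 18 semitones makes it Gb3.
A#3 down an augmented eleventh is E2.
A3 down an augmented eleventh is Eb2.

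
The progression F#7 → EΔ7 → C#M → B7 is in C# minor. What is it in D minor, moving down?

C# minor down to D minor is a major seventh; each chord root moves by that interval while the quality stays the same.
F#7: root F# down a major seventh → G, giving G7.
EΔ7: root E down a major seventh → F, giving FΔ7.
C#M: root C# down a major seventh → D, giving DM.
B7: root B down a major seventh → C, giving C7.

G7 FΔ7 DM C7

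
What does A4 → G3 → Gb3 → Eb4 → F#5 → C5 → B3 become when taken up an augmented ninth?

B#5 A#4 A4 F#5 G##6 D#6 C##5

A4 -> B#5
G3 -> A#4
Gb3 -> A4
Eb4 -> F#5
F#5 -> G##6
C5 -> D#6
B3 -> C##5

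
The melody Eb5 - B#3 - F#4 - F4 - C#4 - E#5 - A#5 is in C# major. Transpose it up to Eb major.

C# major to Eb major up is a diminished third, so every note moves up by that interval.
Eb5 -> Gbb5
B#3 -> D4
F#4 -> Ab4
F4 -> Abb4
C#4 -> Eb4
E#5 -> G5
A#5 -> C6

Gbb5 D4 Ab4 Abb4 Eb4 G5 C6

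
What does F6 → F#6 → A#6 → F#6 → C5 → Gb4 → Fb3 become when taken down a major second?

Eb6 E6 G#6 E6 Bb4 Fb4 Ebb3

A major second down from F6 gives Eb6.
F#6: a second down reaches E, and 2 semitones makes it E6.
A#6 down a major second is G#6.
A major second down from F#6 gives E6.
A major second down from C5 gives Bb4.
Gb4 down a major second is Fb4.
Fb3 down a major second is Ebb3.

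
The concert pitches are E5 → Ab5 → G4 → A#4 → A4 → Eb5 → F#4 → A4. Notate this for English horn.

The English horn sounds a perfect fifth below written, so the written part must be a perfect fifth above concert — transpose each note up.
E5 becomes B5
Ab5 becomes Eb6
G4 becomes D5
A#4 becomes E#5
A4 becomes E5
Eb5 becomes Bb5
F#4 becomes C#5
A4 becomes E5

B5 Eb6 D5 E#5 E5 Bb5 C#5 E5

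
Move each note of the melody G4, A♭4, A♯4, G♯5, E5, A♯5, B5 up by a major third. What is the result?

B4 C5 C##5 B#5 G#5 C##6 D#6

G4 to B4
Ab4 to C5
A#4 to C##5
G#5 to B#5
E5 to G#5
A#5 to C##6
B5 to D#6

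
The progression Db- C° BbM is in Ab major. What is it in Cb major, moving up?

Fb- Eb° DbM

Ab major up to Cb major is a minor third; each chord root moves by that interval while the quality stays the same.
Db-: root Db up a minor third → Fb, giving Fb-.
C°: root C up a minor third → Eb, giving Eb°.
BbM: root Bb up a minor third → Db, giving DbM.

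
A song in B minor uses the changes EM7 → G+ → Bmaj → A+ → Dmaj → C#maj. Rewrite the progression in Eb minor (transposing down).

B minor down to Eb minor is an augmented fifth; each chord root moves by that interval while the quality stays the same.
EM7: root E down an augmented fifth → Ab, giving AbM7.
G+: root G down an augmented fifth → Cb, giving Cb+.
Bmaj: root B down an augmented fifth → Eb, giving Ebmaj.
A+: root A down an augmented fifth → Db, giving Db+.
Dmaj: root D down an augmented fifth → Gb, giving Gbmaj.
C#maj: root C# down an augmented fifth → F, giving Fmaj.

AbM7 Cb+ Ebmaj Db+ Gbmaj Fmaj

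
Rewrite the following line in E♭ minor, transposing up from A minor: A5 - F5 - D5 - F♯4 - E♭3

Eb6 Cb6 Ab5 C5 Bbb3

A minor to E♭ minor up is a diminished fifth, so every note moves up by that interval.
A5 becomes Eb6
F5 becomes Cb6
D5 becomes Ab5
F#4 becomes C5
Eb3 becomes Bbb3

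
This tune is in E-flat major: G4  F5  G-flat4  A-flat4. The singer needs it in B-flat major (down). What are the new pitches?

D4 C5 Db4 Eb4

From E-flat down to B-flat is a perfect fourth; apply that to each pitch.
G4 gives D4
F5 gives C5
Gb4 gives Db4
Ab4 gives Eb4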